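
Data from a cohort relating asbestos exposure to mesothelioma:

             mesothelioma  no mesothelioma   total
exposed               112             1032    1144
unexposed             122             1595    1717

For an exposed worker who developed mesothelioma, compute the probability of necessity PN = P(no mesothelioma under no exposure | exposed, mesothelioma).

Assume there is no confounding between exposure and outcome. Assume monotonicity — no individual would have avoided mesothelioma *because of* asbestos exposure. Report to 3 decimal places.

p₁ = P(outcome | exposed) = 112/1144 = 0.097902
p₀ = P(outcome | unexposed) = 122/1717 = 0.071054
Under exogeneity and monotonicity, PN = (p₁ − p₀)/p₁.
PN = (0.097902 − 0.071054) / 0.097902 ≈ 0.2742

PN ≈ 0.274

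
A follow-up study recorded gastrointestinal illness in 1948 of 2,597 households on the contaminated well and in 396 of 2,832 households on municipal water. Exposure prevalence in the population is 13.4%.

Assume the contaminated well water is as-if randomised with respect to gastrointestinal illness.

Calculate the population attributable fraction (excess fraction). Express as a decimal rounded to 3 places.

PAF ≈ 0.369

p₁ = P(outcome | exposed) = 1948/2597 = 0.7501
p₀ = P(outcome | unexposed) = 396/2832 = 0.13983
Overall risk P(Y=1) = π·p₁ + (1−π)·p₀ = 0.134×0.7501 + 0.866×0.13983 = 0.22161.
Under exogeneity, PAF = [P(Y=1) − p₀] / P(Y=1).
PAF = (0.22161 − 0.13983) / 0.22161 ≈ 0.3690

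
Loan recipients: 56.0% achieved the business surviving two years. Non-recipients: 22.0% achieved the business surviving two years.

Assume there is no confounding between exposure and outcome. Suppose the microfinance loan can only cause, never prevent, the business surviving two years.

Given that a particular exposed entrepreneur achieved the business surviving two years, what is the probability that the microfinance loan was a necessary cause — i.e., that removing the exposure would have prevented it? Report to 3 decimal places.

p₁ = 0.56, p₀ = 0.22.
Under exogeneity and monotonicity, PN = (p₁ − p₀) / p₁.
PN = (0.56 − 0.22) / 0.56 = 0.34 / 0.56 ≈ 0.6071

PN ≈ 0.607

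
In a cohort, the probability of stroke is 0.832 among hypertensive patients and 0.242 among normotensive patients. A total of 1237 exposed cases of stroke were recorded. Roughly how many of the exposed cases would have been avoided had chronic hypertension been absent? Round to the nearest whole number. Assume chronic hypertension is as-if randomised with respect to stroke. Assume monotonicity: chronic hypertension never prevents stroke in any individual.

about 877 cases

Let p₁ = 0.832, p₀ = 0.242.
PN = (p₁ − p₀)/p₁ = (0.832 − 0.242) / 0.832 ≈ 0.70913.
Attributable cases ≈ PN × (exposed cases) = 0.70913 × 1237 ≈ 877.20.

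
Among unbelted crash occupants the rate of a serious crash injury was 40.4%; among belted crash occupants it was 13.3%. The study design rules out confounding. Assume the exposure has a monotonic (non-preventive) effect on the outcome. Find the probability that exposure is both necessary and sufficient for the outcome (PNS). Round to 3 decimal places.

PNS ≈ 0.271

p₁ = 0.404, p₀ = 0.133.
Under exogeneity and monotonicity, PNS = p₁ − p₀.
PNS = 0.404 − 0.133 = 0.271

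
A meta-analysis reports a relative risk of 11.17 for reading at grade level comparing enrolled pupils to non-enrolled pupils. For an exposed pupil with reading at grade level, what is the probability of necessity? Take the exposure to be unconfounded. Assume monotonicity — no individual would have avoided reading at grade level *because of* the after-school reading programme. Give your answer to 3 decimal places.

PN ≈ 0.910

Under exogeneity and monotonicity, PN = (RR − 1) / RR = 1 − 1/RR.
PN = (11.17 − 1) / 11.17 = 10.17 / 11.17 ≈ 0.9105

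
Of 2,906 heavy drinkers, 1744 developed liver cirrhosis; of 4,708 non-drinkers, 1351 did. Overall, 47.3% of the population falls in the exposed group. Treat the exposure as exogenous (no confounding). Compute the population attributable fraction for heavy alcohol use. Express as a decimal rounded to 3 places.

PAF ≈ 0.340

p₁ = P(outcome | exposed) = 1744/2906 = 0.60014
p₀ = P(outcome | unexposed) = 1351/4708 = 0.28696
Overall risk P(Y=1) = π·p₁ + (1−π)·p₀ = 0.473×0.60014 + 0.527×0.28696 = 0.43509.
Under exogeneity, PAF = [P(Y=1) − p₀] / P(Y=1).
PAF = (0.43509 − 0.28696) / 0.43509 ≈ 0.3405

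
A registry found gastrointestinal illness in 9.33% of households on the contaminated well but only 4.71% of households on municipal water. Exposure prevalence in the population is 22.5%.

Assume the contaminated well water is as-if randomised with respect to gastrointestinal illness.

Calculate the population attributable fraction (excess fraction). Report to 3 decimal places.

p₁ = 0.0933, p₀ = 0.0471.
Overall risk P(Y=1) = π·p₁ + (1−π)·p₀ = 0.225×0.0933 + 0.775×0.0471 = 0.057495.
Under exogeneity, PAF = [P(Y=1) − p₀] / P(Y=1).
PAF = (0.057495 − 0.0471) / 0.057495 ≈ 0.1808

PAF ≈ 0.181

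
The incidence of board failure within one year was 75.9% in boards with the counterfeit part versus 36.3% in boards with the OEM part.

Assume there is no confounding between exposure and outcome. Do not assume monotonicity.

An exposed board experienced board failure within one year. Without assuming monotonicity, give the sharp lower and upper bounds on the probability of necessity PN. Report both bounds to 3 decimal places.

p₁ = 0.759, p₀ = 0.363.
Under exogeneity alone the bounds on PN are max{0,(p₁−p₀)/p₁} ≤ PN ≤ min{1,(1−p₀)/p₁}.
  lower = (p₁ − p₀)/p₁ = 0.396 / 0.759 ≈ 0.5217
  upper = min{1, (1 − p₀)/p₁} = 0.637 / 0.759 ≈ 0.8393

0.522 ≤ PN ≤ 0.839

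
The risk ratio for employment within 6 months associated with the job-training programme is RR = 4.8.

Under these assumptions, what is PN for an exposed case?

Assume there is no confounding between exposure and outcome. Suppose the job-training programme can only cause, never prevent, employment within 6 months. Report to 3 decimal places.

PN ≈ 0.792

Under exogeneity and monotonicity, PN = (RR − 1) / RR = 1 − 1/RR.
PN = (4.8 − 1) / 4.8 = 3.8 / 4.8 ≈ 0.7917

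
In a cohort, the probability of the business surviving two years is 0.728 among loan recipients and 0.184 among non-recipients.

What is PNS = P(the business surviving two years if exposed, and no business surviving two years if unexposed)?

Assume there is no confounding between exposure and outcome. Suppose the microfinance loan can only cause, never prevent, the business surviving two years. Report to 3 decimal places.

Let p₁ = 0.728, p₀ = 0.184.
Under exogeneity and monotonicity, PNS = p₁ − p₀.
PNS = 0.728 − 0.184 = 0.544

PNS ≈ 0.544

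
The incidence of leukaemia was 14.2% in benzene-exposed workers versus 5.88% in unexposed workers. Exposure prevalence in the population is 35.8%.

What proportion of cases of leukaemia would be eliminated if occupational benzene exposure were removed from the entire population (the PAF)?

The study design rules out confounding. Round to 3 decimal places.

p₁ = 0.142, p₀ = 0.0588.
Overall risk P(Y=1) = π·p₁ + (1−π)·p₀ = 0.358×0.142 + 0.642×0.0588 = 0.088586.
Under exogeneity, PAF = [P(Y=1) − p₀] / P(Y=1).
PAF = (0.088586 − 0.0588) / 0.088586 ≈ 0.3362

PAF ≈ 0.336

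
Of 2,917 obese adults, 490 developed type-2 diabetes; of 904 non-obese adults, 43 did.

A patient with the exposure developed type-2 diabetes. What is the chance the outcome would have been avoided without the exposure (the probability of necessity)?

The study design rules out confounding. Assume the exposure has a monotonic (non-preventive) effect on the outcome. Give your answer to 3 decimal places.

PN ≈ 0.717

p₁ = P(outcome | exposed) = 490/2917 = 0.16798
p₀ = P(outcome | unexposed) = 43/904 = 0.047566
Under exogeneity and monotonicity, PN = (p₁ − p₀) / p₁.
PN = (0.16798 − 0.047566) / 0.16798 = 0.12041 / 0.16798 ≈ 0.7168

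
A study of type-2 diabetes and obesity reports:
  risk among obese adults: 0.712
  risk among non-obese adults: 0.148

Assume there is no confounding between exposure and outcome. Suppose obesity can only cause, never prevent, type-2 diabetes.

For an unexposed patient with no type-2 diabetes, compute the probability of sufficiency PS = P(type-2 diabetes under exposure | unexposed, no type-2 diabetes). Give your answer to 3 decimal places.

Let p₁ = 0.712, p₀ = 0.148.
Under exogeneity and monotonicity, PS = (p₁ − p₀) / (1 − p₀).
PS = (0.712 − 0.148) / (1 − 0.148) = 0.564 / 0.852 ≈ 0.6620

PS ≈ 0.662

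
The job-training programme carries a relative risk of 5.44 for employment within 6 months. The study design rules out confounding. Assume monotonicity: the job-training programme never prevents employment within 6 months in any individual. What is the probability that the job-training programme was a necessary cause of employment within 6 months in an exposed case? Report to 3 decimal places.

PN ≈ 0.816

Under exogeneity and monotonicity, PN = (RR − 1) / RR = 1 − 1/RR.
PN = (5.44 − 1) / 5.44 = 4.44 / 5.44 ≈ 0.8162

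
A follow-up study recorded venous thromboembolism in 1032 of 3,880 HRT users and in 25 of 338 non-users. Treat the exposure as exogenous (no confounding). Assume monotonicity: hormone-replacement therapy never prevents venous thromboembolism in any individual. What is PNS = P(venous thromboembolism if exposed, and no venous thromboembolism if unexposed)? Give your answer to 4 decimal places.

p₁ = P(outcome | exposed) = 1032/3880 = 0.26598
p₀ = P(outcome | unexposed) = 25/338 = 0.073964
Under exogeneity and monotonicity, PNS = p₁ − p₀.
PNS = 0.26598 − 0.073964 = 0.19201

PNS ≈ 0.1920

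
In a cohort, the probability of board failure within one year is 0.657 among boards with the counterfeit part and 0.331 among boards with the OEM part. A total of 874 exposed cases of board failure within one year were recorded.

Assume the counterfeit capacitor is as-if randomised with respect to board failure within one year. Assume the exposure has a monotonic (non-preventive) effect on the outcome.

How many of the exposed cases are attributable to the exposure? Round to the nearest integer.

about 434 cases

Let p₁ = 0.657, p₀ = 0.331.
PN = (p₁ − p₀)/p₁ = (0.657 − 0.331) / 0.657 ≈ 0.49619.
Attributable cases ≈ PN × (exposed cases) = 0.49619 × 874 ≈ 433.67.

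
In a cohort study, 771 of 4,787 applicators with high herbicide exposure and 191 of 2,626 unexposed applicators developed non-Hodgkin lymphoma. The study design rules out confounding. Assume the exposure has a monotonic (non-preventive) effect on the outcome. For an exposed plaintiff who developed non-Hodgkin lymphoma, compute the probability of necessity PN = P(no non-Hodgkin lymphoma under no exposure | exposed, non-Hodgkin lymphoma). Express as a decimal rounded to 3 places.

PN ≈ 0.548

p₁ = P(outcome | exposed) = 771/4787 = 0.16106
p₀ = P(outcome | unexposed) = 191/2626 = 0.072734
Under exogeneity and monotonicity, PN = (p₁ − p₀) / p₁.
PN = (0.16106 − 0.072734) / 0.16106 = 0.088327 / 0.16106 ≈ 0.5484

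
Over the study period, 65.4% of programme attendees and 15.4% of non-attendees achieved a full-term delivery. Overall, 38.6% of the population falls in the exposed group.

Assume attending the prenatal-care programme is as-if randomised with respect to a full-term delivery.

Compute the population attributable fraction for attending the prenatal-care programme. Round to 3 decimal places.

PAF ≈ 0.556

p₁ = 0.654, p₀ = 0.154.
Overall risk P(Y=1) = π·p₁ + (1−π)·p₀ = 0.386×0.654 + 0.614×0.154 = 0.347.
Under exogeneity, PAF = [P(Y=1) − p₀] / P(Y=1).
PAF = (0.347 − 0.154) / 0.347 ≈ 0.5562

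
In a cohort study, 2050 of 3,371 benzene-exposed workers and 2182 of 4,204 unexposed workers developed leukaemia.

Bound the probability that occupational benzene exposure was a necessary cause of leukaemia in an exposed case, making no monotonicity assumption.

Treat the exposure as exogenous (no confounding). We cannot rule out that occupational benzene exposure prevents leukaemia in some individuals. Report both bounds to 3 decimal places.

0.147 ≤ PN ≤ 0.791

p₁ = P(outcome | exposed) = 2050/3371 = 0.60813
p₀ = P(outcome | unexposed) = 2182/4204 = 0.51903
Under exogeneity alone the bounds on PN are max{0,(p₁−p₀)/p₁} ≤ PN ≤ min{1,(1−p₀)/p₁}.
  lower = (p₁ − p₀)/p₁ = 0.089099 / 0.60813 ≈ 0.1465
  upper = min{1, (1 − p₀)/p₁} = 0.48097 / 0.60813 ≈ 0.7909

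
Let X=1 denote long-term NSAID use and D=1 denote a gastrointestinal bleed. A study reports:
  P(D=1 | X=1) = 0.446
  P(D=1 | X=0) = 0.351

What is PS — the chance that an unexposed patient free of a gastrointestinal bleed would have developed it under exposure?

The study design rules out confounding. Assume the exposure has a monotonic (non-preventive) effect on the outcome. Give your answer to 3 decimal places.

Let p₁ = 0.446, p₀ = 0.351.
Under exogeneity and monotonicity, PS = (p₁ − p₀) / (1 − p₀).
PS = (0.446 − 0.351) / (1 − 0.351) = 0.095 / 0.649 ≈ 0.1464

PS ≈ 0.146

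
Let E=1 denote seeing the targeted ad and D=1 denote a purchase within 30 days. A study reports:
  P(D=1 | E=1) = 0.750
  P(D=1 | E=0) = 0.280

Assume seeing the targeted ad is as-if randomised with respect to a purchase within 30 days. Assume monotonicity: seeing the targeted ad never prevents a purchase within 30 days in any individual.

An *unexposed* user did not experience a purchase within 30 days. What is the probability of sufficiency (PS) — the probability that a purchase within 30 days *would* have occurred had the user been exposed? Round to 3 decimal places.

Let p₁ = 0.75, p₀ = 0.28.
Under exogeneity and monotonicity, PS = (p₁ − p₀) / (1 − p₀).
PS = (0.75 − 0.28) / (1 − 0.28) = 0.47 / 0.72 ≈ 0.6528

PS ≈ 0.653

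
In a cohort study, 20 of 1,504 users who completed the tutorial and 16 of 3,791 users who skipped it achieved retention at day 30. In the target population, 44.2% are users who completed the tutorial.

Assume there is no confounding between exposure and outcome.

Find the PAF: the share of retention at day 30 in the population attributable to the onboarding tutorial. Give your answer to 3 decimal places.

PAF ≈ 0.487

p₁ = P(outcome | exposed) = 20/1504 = 0.013298
p₀ = P(outcome | unexposed) = 16/3791 = 0.0042205
Overall risk P(Y=1) = π·p₁ + (1−π)·p₀ = 0.442×0.013298 + 0.558×0.0042205 = 0.0082327.
Under exogeneity, PAF = [P(Y=1) − p₀] / P(Y=1).
PAF = (0.0082327 − 0.0042205) / 0.0082327 ≈ 0.4873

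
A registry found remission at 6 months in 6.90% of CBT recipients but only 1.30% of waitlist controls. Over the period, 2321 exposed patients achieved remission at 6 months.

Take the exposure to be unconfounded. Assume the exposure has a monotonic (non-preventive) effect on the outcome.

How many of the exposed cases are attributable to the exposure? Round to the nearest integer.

p₁ = 0.069, p₀ = 0.013.
PN = (p₁ − p₀)/p₁ = (0.069 − 0.013) / 0.069 ≈ 0.81159.
Attributable cases ≈ PN × (exposed cases) = 0.81159 × 2321 ≈ 1883.71.

about 1884 cases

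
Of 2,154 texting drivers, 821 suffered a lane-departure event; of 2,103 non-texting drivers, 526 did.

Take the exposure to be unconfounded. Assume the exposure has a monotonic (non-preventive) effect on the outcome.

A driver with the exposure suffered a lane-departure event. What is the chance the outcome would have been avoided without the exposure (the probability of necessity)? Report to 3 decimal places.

p₁ = P(outcome | exposed) = 821/2154 = 0.38115
p₀ = P(outcome | unexposed) = 526/2103 = 0.25012
Under exogeneity and monotonicity, PN = (p₁ − p₀) / p₁.
PN = (0.38115 − 0.25012) / 0.38115 = 0.13103 / 0.38115 ≈ 0.3438

PN ≈ 0.344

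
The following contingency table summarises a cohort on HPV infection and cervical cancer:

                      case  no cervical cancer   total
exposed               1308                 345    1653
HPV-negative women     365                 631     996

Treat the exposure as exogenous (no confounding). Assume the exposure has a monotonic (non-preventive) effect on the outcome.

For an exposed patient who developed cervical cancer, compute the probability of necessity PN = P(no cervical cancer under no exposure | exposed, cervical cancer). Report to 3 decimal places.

PN ≈ 0.537

p₁ = P(outcome | exposed) = 1308/1653 = 0.79129
p₀ = P(outcome | unexposed) = 365/996 = 0.36647
Under exogeneity and monotonicity, PN = (p₁ − p₀) / p₁.
PN = (0.79129 − 0.36647) / 0.79129 = 0.42482 / 0.79129 ≈ 0.5369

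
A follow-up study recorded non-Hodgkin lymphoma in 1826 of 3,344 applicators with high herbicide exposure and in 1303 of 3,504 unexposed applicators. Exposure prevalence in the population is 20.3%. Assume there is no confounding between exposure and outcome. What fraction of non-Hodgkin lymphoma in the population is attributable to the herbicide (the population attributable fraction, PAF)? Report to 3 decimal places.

PAF ≈ 0.087

p₁ = P(outcome | exposed) = 1826/3344 = 0.54605
p₀ = P(outcome | unexposed) = 1303/3504 = 0.37186
Overall risk P(Y=1) = π·p₁ + (1−π)·p₀ = 0.203×0.54605 + 0.797×0.37186 = 0.40722.
Under exogeneity, PAF = [P(Y=1) − p₀] / P(Y=1).
PAF = (0.40722 − 0.37186) / 0.40722 ≈ 0.0868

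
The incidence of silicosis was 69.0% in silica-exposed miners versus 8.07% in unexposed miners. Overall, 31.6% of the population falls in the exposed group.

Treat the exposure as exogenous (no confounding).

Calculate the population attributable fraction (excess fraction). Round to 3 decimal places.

p₁ = 0.69, p₀ = 0.0807.
Overall risk P(Y=1) = π·p₁ + (1−π)·p₀ = 0.316×0.69 + 0.684×0.0807 = 0.27324.
Under exogeneity, PAF = [P(Y=1) − p₀] / P(Y=1).
PAF = (0.27324 − 0.0807) / 0.27324 ≈ 0.7047

PAF ≈ 0.705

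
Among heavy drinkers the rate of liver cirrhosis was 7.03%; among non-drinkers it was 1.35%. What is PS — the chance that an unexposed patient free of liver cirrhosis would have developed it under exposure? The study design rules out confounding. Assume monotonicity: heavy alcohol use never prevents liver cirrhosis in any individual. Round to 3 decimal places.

PS ≈ 0.058

p₁ = 0.0703, p₀ = 0.0135.
Under exogeneity and monotonicity, PS = (p₁ − p₀) / (1 − p₀).
PS = (0.0703 − 0.0135) / (1 − 0.0135) = 0.0568 / 0.9865 ≈ 0.0576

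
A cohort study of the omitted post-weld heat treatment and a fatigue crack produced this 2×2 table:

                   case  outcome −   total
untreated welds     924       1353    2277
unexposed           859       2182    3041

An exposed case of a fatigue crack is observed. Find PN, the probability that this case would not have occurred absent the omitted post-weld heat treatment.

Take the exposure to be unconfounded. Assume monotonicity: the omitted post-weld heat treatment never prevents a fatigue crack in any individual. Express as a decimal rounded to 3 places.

p₁ = P(outcome | exposed) = 924/2277 = 0.4058
p₀ = P(outcome | unexposed) = 859/3041 = 0.28247
Under exogeneity and monotonicity, PN = (p₁ − p₀)/p₁.
PN = (0.4058 − 0.28247) / 0.4058 ≈ 0.3039

PN ≈ 0.304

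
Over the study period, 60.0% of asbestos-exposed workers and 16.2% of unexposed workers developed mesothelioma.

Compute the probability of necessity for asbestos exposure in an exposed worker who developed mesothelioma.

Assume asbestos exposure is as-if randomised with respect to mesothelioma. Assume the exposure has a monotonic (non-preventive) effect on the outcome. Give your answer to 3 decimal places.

p₁ = 0.6, p₀ = 0.162.
Under exogeneity and monotonicity, PN = (p₁ − p₀) / p₁.
PN = (0.6 − 0.162) / 0.6 = 0.438 / 0.6 ≈ 0.7300

PN ≈ 0.730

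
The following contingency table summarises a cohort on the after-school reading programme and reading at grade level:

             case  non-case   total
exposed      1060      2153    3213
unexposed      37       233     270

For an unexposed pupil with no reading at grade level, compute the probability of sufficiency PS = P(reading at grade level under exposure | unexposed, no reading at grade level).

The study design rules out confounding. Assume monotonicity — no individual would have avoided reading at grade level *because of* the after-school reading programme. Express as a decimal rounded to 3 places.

p₁ = P(outcome | exposed) = 1060/3213 = 0.32991
p₀ = P(outcome | unexposed) = 37/270 = 0.13704
Under exogeneity and monotonicity, PS = (p₁ − p₀)/(1 − p₀).
PS = (0.32991 − 0.13704) / 0.86296 ≈ 0.2235

PS ≈ 0.224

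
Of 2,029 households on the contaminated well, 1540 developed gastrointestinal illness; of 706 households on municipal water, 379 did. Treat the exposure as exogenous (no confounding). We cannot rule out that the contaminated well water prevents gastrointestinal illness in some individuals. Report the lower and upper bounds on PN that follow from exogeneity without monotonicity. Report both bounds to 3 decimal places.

p₁ = P(outcome | exposed) = 1540/2029 = 0.75899
p₀ = P(outcome | unexposed) = 379/706 = 0.53683
Under exogeneity alone the bounds on PN are max{0,(p₁−p₀)/p₁} ≤ PN ≤ min{1,(1−p₀)/p₁}.
  lower = (p₁ − p₀)/p₁ = 0.22217 / 0.75899 ≈ 0.2927
  upper = min{1, (1 − p₀)/p₁} = 0.46317 / 0.75899 ≈ 0.6102

0.293 ≤ PN ≤ 0.610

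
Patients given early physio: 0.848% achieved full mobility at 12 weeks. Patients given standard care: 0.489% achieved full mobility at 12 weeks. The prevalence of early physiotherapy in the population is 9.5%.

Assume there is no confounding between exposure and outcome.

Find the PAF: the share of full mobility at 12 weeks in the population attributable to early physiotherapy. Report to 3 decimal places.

PAF ≈ 0.065

p₁ = 0.00848, p₀ = 0.00489.
Overall risk P(Y=1) = π·p₁ + (1−π)·p₀ = 0.095×0.00848 + 0.905×0.00489 = 0.0052311.
Under exogeneity, PAF = [P(Y=1) − p₀] / P(Y=1).
PAF = (0.0052311 − 0.00489) / 0.0052311 ≈ 0.0652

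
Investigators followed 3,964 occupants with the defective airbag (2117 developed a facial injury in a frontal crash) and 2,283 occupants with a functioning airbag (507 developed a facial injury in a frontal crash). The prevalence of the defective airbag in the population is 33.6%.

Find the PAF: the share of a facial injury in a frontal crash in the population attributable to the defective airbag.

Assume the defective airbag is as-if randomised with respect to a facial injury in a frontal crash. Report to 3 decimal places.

p₁ = P(outcome | exposed) = 2117/3964 = 0.53406
p₀ = P(outcome | unexposed) = 507/2283 = 0.22208
Overall risk P(Y=1) = π·p₁ + (1−π)·p₀ = 0.336×0.53406 + 0.664×0.22208 = 0.3269.
Under exogeneity, PAF = [P(Y=1) − p₀] / P(Y=1).
PAF = (0.3269 − 0.22208) / 0.3269 ≈ 0.3207

PAF ≈ 0.321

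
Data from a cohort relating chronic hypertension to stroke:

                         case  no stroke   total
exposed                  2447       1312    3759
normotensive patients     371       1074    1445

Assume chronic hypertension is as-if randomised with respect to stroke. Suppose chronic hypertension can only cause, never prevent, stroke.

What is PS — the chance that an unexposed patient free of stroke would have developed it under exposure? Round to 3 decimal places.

p₁ = P(outcome | exposed) = 2447/3759 = 0.65097
p₀ = P(outcome | unexposed) = 371/1445 = 0.25675
Under exogeneity and monotonicity, PS = (p₁ − p₀)/(1 − p₀).
PS = (0.65097 − 0.25675) / 0.74325 ≈ 0.5304

PS ≈ 0.530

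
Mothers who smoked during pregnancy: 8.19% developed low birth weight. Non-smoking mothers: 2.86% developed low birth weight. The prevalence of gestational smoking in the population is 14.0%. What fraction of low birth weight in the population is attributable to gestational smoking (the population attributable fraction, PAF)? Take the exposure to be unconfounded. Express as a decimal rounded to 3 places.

p₁ = 0.0819, p₀ = 0.0286.
Overall risk P(Y=1) = π·p₁ + (1−π)·p₀ = 0.14×0.0819 + 0.86×0.0286 = 0.036062.
Under exogeneity, PAF = [P(Y=1) − p₀] / P(Y=1).
PAF = (0.036062 − 0.0286) / 0.036062 ≈ 0.2069

PAF ≈ 0.207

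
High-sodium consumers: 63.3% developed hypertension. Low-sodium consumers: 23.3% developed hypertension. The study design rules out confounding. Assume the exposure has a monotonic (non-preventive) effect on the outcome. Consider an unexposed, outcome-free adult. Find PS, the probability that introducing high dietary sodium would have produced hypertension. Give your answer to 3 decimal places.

p₁ = 0.633, p₀ = 0.233.
Under exogeneity and monotonicity, PS = (p₁ − p₀) / (1 − p₀).
PS = (0.633 − 0.233) / (1 − 0.233) = 0.4 / 0.767 ≈ 0.5215

PS ≈ 0.522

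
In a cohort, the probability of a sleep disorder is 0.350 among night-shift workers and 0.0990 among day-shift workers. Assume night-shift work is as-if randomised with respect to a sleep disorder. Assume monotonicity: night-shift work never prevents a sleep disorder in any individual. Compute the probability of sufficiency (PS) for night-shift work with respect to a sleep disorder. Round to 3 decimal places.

Let p₁ = 0.35, p₀ = 0.099.
Under exogeneity and monotonicity, PS = (p₁ − p₀) / (1 − p₀).
PS = (0.35 − 0.099) / (1 − 0.099) = 0.251 / 0.901 ≈ 0.2786

PS ≈ 0.279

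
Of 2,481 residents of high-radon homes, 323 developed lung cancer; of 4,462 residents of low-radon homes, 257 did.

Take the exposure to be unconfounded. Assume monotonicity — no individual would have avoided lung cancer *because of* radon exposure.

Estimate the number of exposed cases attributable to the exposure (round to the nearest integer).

about 180 cases

p₁ = P(outcome | exposed) = 323/2481 = 0.13019
p₀ = P(outcome | unexposed) = 257/4462 = 0.057597
PN = (p₁ − p₀)/p₁ = (0.13019 − 0.057597) / 0.13019 ≈ 0.55759.
Attributable cases ≈ PN × (exposed cases) = 0.55759 × 323 ≈ 180.10.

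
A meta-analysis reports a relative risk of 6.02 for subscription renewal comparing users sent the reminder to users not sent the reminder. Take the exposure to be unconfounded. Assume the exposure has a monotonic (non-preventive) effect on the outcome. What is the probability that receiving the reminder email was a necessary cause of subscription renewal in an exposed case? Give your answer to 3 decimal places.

Under exogeneity and monotonicity, PN = (RR − 1) / RR = 1 − 1/RR.
PN = (6.02 − 1) / 6.02 = 5.02 / 6.02 ≈ 0.8339

PN ≈ 0.834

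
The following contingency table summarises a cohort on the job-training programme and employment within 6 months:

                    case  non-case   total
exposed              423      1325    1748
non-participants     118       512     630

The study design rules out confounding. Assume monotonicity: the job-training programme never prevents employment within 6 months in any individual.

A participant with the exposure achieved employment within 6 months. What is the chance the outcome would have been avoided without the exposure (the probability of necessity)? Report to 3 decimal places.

PN ≈ 0.226

p₁ = P(outcome | exposed) = 423/1748 = 0.24199
p₀ = P(outcome | unexposed) = 118/630 = 0.1873
Under exogeneity and monotonicity, PN = (p₁ − p₀)/p₁.
PN = (0.24199 − 0.1873) / 0.24199 ≈ 0.2260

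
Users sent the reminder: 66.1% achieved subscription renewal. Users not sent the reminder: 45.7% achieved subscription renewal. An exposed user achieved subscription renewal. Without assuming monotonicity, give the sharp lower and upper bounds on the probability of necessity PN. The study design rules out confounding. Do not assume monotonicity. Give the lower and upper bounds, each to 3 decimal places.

p₁ = 0.661, p₀ = 0.457.
Under exogeneity alone the bounds on PN are max{0,(p₁−p₀)/p₁} ≤ PN ≤ min{1,(1−p₀)/p₁}.
  lower = (p₁ − p₀)/p₁ = 0.204 / 0.661 ≈ 0.3086
  upper = min{1, (1 − p₀)/p₁} = 0.543 / 0.661 ≈ 0.8215

0.309 ≤ PN ≤ 0.821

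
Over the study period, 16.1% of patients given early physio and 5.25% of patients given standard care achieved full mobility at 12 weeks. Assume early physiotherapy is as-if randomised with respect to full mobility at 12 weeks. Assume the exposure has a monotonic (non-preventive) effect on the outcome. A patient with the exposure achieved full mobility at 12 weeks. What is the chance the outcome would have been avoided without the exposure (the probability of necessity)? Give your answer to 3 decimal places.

PN ≈ 0.674

p₁ = 0.161, p₀ = 0.0525.
Under exogeneity and monotonicity, PN = (p₁ − p₀) / p₁.
PN = (0.161 − 0.0525) / 0.161 = 0.1085 / 0.161 ≈ 0.6739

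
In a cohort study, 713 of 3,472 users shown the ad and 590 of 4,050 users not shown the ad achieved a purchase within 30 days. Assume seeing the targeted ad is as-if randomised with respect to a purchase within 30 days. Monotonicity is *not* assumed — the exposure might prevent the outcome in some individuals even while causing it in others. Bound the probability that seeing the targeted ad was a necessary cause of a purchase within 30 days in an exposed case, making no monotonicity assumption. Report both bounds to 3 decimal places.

0.291 ≤ PN ≤ 1.000

p₁ = P(outcome | exposed) = 713/3472 = 0.20536
p₀ = P(outcome | unexposed) = 590/4050 = 0.14568
Under exogeneity alone the bounds on PN are max{0,(p₁−p₀)/p₁} ≤ PN ≤ min{1,(1−p₀)/p₁}.
  lower = (p₁ − p₀)/p₁ = 0.059678 / 0.20536 ≈ 0.2906
  upper = min{1, (1 − p₀)/p₁} = 0.85432 / 0.20536 ≈ 4.1602 → capped at 1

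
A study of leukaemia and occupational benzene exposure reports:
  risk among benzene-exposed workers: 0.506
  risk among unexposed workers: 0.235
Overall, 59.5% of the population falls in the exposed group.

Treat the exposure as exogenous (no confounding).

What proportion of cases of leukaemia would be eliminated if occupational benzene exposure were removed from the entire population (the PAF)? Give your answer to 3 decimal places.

Let p₁ = 0.506, p₀ = 0.235.
Overall risk P(Y=1) = π·p₁ + (1−π)·p₀ = 0.595×0.506 + 0.405×0.235 = 0.39625.
Under exogeneity, PAF = [P(Y=1) − p₀] / P(Y=1).
PAF = (0.39625 − 0.235) / 0.39625 ≈ 0.4069

PAF ≈ 0.407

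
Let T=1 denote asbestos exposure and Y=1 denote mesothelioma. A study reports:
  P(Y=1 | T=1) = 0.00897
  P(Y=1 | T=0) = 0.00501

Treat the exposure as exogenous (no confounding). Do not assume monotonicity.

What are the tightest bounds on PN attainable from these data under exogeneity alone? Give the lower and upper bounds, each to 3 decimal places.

Let p₁ = 0.00897, p₀ = 0.00501.
Under exogeneity alone the bounds on PN are max{0,(p₁−p₀)/p₁} ≤ PN ≤ min{1,(1−p₀)/p₁}.
  lower = (p₁ − p₀)/p₁ = 0.00396 / 0.00897 ≈ 0.4415
  upper = min{1, (1 − p₀)/p₁} = 0.99499 / 0.00897 ≈ 110.9242 → capped at 1

0.441 ≤ PN ≤ 1.000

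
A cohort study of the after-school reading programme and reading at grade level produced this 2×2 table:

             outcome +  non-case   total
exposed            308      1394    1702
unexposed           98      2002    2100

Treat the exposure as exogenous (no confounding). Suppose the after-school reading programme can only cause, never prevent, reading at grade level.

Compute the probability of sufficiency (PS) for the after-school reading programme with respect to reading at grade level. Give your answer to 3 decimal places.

PS ≈ 0.141

p₁ = P(outcome | exposed) = 308/1702 = 0.18096
p₀ = P(outcome | unexposed) = 98/2100 = 0.046667
Under exogeneity and monotonicity, PS = (p₁ − p₀)/(1 − p₀).
PS = (0.18096 − 0.046667) / 0.95333 ≈ 0.1409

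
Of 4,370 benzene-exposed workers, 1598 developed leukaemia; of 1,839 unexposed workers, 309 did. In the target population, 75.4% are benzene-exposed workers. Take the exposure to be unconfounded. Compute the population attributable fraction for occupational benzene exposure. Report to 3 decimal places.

p₁ = P(outcome | exposed) = 1598/4370 = 0.36568
p₀ = P(outcome | unexposed) = 309/1839 = 0.16803
Overall risk P(Y=1) = π·p₁ + (1−π)·p₀ = 0.754×0.36568 + 0.246×0.16803 = 0.31705.
Under exogeneity, PAF = [P(Y=1) − p₀] / P(Y=1).
PAF = (0.31705 − 0.16803) / 0.31705 ≈ 0.4700

PAF ≈ 0.470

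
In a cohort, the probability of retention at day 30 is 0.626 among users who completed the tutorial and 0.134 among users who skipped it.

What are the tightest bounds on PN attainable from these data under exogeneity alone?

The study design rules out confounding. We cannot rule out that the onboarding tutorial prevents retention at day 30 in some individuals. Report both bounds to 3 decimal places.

0.786 ≤ PN ≤ 1.000

Let p₁ = 0.626, p₀ = 0.134.
Under exogeneity alone the bounds on PN are max{0,(p₁−p₀)/p₁} ≤ PN ≤ min{1,(1−p₀)/p₁}.
  lower = (p₁ − p₀)/p₁ = 0.492 / 0.626 ≈ 0.7859
  upper = min{1, (1 − p₀)/p₁} = 0.866 / 0.626 ≈ 1.3834 → capped at 1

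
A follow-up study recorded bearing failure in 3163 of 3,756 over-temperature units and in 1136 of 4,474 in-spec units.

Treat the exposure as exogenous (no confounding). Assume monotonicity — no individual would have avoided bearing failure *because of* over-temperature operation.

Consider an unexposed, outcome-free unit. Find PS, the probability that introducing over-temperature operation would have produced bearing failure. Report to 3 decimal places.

p₁ = P(outcome | exposed) = 3163/3756 = 0.84212
p₀ = P(outcome | unexposed) = 1136/4474 = 0.25391
Under exogeneity and monotonicity, PS = (p₁ − p₀) / (1 − p₀).
PS = (0.84212 − 0.25391) / (1 − 0.25391) = 0.58821 / 0.74609 ≈ 0.7884

PS ≈ 0.788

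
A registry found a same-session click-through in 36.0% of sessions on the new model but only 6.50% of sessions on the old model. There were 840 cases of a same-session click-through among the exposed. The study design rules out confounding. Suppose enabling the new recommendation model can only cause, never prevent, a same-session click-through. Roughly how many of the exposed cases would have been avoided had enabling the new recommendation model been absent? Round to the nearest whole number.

p₁ = 0.36, p₀ = 0.065.
PN = (p₁ − p₀)/p₁ = (0.36 − 0.065) / 0.36 ≈ 0.81944.
Attributable cases ≈ PN × (exposed cases) = 0.81944 × 840 ≈ 688.33.

about 688 cases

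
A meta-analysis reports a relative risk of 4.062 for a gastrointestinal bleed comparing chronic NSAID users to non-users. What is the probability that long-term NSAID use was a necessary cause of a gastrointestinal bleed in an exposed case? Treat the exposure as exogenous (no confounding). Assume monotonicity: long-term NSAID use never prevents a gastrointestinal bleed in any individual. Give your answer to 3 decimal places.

Under exogeneity and monotonicity, PN = (RR − 1) / RR = 1 − 1/RR.
PN = (4.062 − 1) / 4.062 = 3.062 / 4.062 ≈ 0.7538

PN ≈ 0.754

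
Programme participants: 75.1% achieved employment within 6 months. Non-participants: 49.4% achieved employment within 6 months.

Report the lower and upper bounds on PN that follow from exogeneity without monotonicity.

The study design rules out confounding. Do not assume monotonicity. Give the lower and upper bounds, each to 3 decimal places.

p₁ = 0.751, p₀ = 0.494.
Under exogeneity alone the bounds on PN are max{0,(p₁−p₀)/p₁} ≤ PN ≤ min{1,(1−p₀)/p₁}.
  lower = (p₁ − p₀)/p₁ = 0.257 / 0.751 ≈ 0.3422
  upper = min{1, (1 − p₀)/p₁} = 0.506 / 0.751 ≈ 0.6738

0.342 ≤ PN ≤ 0.674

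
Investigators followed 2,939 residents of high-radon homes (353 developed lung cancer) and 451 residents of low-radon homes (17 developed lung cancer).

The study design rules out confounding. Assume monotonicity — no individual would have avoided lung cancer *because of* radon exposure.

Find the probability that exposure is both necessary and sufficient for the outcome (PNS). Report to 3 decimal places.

p₁ = P(outcome | exposed) = 353/2939 = 0.12011
p₀ = P(outcome | unexposed) = 17/451 = 0.037694
Under exogeneity and monotonicity, PNS = p₁ − p₀.
PNS = 0.12011 − 0.037694 = 0.082415

PNS ≈ 0.082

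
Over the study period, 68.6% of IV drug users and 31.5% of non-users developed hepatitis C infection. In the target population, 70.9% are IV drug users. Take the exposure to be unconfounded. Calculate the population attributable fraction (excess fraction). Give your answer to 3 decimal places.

PAF ≈ 0.455

p₁ = 0.686, p₀ = 0.315.
Overall risk P(Y=1) = π·p₁ + (1−π)·p₀ = 0.709×0.686 + 0.291×0.315 = 0.57804.
Under exogeneity, PAF = [P(Y=1) − p₀] / P(Y=1).
PAF = (0.57804 − 0.315) / 0.57804 ≈ 0.4551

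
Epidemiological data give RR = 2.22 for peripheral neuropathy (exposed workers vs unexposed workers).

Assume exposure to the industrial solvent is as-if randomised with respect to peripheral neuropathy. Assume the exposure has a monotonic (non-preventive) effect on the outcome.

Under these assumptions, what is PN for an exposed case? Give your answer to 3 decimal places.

Under exogeneity and monotonicity, PN = (RR − 1) / RR = 1 − 1/RR.
PN = (2.22 − 1) / 2.22 = 1.22 / 2.22 ≈ 0.5495

PN ≈ 0.550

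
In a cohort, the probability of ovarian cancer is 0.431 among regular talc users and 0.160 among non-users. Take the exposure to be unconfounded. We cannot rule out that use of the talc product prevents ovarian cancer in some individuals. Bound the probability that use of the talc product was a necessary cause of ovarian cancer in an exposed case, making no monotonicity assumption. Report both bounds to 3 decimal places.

0.629 ≤ PN ≤ 1.000

Let p₁ = 0.431, p₀ = 0.16.
Under exogeneity alone the bounds on PN are max{0,(p₁−p₀)/p₁} ≤ PN ≤ min{1,(1−p₀)/p₁}.
  lower = (p₁ − p₀)/p₁ = 0.271 / 0.431 ≈ 0.6288
  upper = min{1, (1 − p₀)/p₁} = 0.84 / 0.431 ≈ 1.9490 → capped at 1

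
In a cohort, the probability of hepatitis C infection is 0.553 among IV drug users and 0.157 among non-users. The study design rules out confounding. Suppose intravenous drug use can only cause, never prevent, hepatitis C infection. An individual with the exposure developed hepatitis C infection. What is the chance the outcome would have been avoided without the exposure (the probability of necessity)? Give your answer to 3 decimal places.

Let p₁ = 0.553, p₀ = 0.157.
Under exogeneity and monotonicity, PN = (p₁ − p₀) / p₁.
PN = (0.553 − 0.157) / 0.553 = 0.396 / 0.553 ≈ 0.7161

PN ≈ 0.716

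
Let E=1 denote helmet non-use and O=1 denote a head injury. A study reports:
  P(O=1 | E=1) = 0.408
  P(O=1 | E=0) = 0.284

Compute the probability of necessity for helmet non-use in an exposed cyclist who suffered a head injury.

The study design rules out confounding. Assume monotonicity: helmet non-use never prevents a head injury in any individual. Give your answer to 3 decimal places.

PN ≈ 0.304

Let p₁ = 0.408, p₀ = 0.284.
Under exogeneity and monotonicity, PN = (p₁ − p₀) / p₁.
PN = (0.408 − 0.284) / 0.408 = 0.124 / 0.408 ≈ 0.3039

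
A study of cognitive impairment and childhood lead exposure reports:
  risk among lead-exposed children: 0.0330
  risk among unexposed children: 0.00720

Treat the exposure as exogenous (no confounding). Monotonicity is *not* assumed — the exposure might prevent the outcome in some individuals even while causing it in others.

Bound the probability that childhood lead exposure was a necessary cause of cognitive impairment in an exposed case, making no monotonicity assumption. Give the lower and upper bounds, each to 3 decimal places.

Let p₁ = 0.033, p₀ = 0.0072.
Under exogeneity alone the bounds on PN are max{0,(p₁−p₀)/p₁} ≤ PN ≤ min{1,(1−p₀)/p₁}.
  lower = (p₁ − p₀)/p₁ = 0.0258 / 0.033 ≈ 0.7818
  upper = min{1, (1 − p₀)/p₁} = 0.9928 / 0.033 ≈ 30.0848 → capped at 1

0.782 ≤ PN ≤ 1.000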